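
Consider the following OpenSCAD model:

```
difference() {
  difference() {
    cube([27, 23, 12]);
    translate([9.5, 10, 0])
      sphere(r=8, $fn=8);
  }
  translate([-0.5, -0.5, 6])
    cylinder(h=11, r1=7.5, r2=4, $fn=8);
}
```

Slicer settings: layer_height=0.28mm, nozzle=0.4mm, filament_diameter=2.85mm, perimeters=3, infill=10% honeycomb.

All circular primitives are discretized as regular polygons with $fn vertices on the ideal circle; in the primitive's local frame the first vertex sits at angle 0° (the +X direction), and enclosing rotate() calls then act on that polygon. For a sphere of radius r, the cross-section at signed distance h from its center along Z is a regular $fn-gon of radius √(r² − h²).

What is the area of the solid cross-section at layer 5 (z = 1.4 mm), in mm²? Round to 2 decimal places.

445.52 mm²

At z = 1.4 mm: the 27×23 cube contributes its full rectangle (area 621.00 mm²); the r=8 sphere at (9.5, 10) slices to a regular 8-gon of circumradius 7.877 (√(r²−h²) with h=1.4 from center) (area = (8/2)·7.877²·sin(360°/8) = 175.48 mm²); After the difference (first − rest): starting from the 27×23 cube (621.00 mm²), the r=8 sphere at (9.5, 10) lies wholly inside it (removes its full 175.48 mm² and its 48.23 mm outline becomes a hole wall) — area = 445.52 mm²; the cone at (-0.5, -0.5) is absent (z outside [6, 17]); Subtracting the remaining from the first: none of the subtracted shapes is present at this height, so the result so far is unchanged — area = 445.52 mm². Overall, the cross-section is one region with 1 hole. Net area = 445.52 mm².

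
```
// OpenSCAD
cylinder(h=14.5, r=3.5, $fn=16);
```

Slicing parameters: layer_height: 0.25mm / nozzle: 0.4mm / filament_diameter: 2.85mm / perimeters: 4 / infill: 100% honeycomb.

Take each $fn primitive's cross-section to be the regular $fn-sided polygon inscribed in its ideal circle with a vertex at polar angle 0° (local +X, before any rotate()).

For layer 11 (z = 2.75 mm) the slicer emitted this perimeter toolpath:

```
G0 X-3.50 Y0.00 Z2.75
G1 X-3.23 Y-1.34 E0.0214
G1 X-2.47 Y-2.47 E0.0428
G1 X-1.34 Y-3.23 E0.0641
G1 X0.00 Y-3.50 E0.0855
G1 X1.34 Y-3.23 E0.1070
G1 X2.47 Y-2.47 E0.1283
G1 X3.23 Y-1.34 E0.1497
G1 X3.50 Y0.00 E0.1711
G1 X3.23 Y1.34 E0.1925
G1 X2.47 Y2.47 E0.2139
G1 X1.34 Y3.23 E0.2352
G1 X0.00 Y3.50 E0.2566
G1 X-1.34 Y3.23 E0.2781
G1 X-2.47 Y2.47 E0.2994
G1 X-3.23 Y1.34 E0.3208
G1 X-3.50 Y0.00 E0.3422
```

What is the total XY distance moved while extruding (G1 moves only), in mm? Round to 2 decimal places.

Sum the Euclidean lengths of each G1 segment: total = 21.83 mm.

21.83 mm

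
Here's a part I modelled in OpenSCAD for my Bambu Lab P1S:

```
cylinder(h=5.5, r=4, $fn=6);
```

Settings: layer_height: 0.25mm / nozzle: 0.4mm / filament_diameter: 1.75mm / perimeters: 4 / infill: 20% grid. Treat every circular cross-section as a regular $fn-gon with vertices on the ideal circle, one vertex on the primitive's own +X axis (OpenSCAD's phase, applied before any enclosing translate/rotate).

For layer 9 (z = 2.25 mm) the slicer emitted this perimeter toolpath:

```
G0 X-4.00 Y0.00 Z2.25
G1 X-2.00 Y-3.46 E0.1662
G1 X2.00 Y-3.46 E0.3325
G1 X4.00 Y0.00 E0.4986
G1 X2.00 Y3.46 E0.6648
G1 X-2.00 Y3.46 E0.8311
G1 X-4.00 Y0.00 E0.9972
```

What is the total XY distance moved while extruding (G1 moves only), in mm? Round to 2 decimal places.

23.99 mm

Sum the Euclidean lengths of each G1 segment: total = 23.99 mm.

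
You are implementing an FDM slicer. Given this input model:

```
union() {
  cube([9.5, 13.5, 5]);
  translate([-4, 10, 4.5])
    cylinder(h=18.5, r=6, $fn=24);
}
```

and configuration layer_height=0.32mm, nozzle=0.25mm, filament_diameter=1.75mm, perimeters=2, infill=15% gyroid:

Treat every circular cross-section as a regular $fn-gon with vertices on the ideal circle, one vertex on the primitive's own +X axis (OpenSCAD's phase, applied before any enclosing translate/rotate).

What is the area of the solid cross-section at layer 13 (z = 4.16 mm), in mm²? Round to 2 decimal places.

128.25 mm²

At z = 4.16 mm: the cube (footprint 9.5×13.5) is included at this height (area 128.25 mm²); the cylinder at (-4, 10) does not reach this height (z outside [4.5, 23]); Merging all regions: only the 9.5×13.5 cube is present, so the union is just that shape — area = 128.25 mm². Overall, the cross-section is a single solid region. Net area = 128.25 mm².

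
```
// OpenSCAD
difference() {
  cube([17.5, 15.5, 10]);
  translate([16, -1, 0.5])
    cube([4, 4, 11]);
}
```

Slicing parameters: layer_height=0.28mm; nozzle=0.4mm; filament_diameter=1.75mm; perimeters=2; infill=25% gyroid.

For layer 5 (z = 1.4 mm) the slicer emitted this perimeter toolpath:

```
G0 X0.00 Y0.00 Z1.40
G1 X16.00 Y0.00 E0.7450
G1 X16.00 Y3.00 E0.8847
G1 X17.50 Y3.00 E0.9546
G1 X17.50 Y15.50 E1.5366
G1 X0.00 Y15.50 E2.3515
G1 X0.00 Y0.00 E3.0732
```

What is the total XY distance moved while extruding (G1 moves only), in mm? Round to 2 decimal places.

66.00 mm

Sum the Euclidean lengths of each G1 segment: total = 66.00 mm.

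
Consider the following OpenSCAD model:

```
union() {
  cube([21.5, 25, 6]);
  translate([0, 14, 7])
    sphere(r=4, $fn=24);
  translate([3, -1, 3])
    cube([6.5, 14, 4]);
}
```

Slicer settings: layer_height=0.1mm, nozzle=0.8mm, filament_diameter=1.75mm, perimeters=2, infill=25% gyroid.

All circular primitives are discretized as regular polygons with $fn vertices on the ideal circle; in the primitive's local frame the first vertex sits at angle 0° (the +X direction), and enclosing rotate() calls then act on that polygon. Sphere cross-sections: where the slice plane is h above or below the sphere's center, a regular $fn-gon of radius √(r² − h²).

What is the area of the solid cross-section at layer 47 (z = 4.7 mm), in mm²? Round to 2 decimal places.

At z = 4.7 mm: the 21.5×25 cube contributes its full rectangle (area 537.50 mm²); the r=4 sphere at (0, 14) slices to a regular 24-gon of circumradius 3.273 (√(r²−h²) with h=2.3 from center) (area = (24/2)·3.273²·sin(360°/24) = 33.26 mm²); the cube at (3, -1) (footprint 6.5×14) is included at this height (area 91.00 mm²); Merging all regions: the regions partially overlap — summed areas 661.76 mm² minus the doubly-counted overlap 101.13 mm² gives 560.63 mm² — area = 560.63 mm². Overall, the cross-section is a single solid region. Net area = 560.63 mm².

560.63 mm²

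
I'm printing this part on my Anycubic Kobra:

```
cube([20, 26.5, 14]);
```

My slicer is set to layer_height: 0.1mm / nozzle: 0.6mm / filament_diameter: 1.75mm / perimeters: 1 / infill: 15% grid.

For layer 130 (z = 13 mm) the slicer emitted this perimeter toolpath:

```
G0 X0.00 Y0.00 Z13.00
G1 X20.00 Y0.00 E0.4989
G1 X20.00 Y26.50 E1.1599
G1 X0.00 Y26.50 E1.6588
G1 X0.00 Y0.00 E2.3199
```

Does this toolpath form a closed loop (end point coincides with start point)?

yes

Start point (G0): (0.00, 0.00). End point (last G1): the path returns to the start — closed.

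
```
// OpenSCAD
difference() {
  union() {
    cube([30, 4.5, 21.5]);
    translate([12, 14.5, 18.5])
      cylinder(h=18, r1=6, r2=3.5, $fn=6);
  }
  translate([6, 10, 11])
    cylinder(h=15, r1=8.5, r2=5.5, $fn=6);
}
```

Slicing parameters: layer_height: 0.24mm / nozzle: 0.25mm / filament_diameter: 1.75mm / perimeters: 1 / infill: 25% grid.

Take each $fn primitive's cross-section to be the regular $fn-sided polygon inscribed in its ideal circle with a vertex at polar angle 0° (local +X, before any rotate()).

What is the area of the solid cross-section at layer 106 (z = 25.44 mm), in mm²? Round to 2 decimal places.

At z = 25.44 mm: the cube is absent (z outside [0, 21.5]); the cone at (12, 14.5): at t=0.386 of its height the radius interpolates to r₁+(r₂−r₁)t = 5.036, giving a regular 6-gon of that circumradius (area = (6/2)·5.036²·sin(360°/6) = 65.89 mm²); Combining (union): only the cone at (12, 14.5) is present, so the union is just that shape — area = 65.89 mm²; the cone at (6, 10): at t=0.963 of its height the radius interpolates to r₁+(r₂−r₁)t = 5.612, giving a regular 6-gon of that circumradius (area = (6/2)·5.612²·sin(360°/6) = 81.83 mm²); After the difference (first − rest): starting from the result so far (65.89 mm²), the cone at (6, 10) partially overlaps it — only the 9.60 mm² overlap (of its 81.83 mm²) is removed, clipping the outline — area = 56.29 mm². Overall, the cross-section is a single solid region. Net area = 56.29 mm².

56.29 mm²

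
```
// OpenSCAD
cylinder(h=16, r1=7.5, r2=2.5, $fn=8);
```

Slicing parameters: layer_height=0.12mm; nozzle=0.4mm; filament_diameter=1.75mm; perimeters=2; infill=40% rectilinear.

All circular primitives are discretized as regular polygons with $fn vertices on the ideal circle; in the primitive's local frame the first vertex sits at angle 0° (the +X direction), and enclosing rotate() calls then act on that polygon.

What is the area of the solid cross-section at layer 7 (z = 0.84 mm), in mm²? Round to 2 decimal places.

At z = 0.84 mm: the cone: at t=0.052 of its height the radius interpolates to r₁+(r₂−r₁)t = 7.237, giving a regular 8-gon of that circumradius (area = (8/2)·7.237²·sin(360°/8) = 148.16 mm²). Overall, the cross-section is a single solid region. Net area = 148.16 mm².

148.16 mm²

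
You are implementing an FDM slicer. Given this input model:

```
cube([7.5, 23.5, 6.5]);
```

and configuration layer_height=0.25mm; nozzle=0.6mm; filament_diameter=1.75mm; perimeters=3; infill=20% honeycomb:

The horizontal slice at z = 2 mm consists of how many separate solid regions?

At z = 2 mm: the cube (footprint 7.5×23.5) is included at this height. The result has 1 disconnected region.

1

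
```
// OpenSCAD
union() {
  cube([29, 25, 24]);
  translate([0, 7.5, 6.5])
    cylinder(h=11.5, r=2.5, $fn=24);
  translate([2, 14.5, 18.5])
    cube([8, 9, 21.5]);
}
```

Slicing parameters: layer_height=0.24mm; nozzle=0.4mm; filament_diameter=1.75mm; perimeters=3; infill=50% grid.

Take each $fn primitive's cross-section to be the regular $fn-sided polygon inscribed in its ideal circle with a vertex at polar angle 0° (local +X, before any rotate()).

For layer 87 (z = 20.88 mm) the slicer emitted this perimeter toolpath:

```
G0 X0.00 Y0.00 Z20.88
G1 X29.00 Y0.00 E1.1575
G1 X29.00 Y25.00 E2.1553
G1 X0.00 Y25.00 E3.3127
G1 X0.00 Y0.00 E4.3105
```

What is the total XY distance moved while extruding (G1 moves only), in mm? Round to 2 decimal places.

108.00 mm

Sum the Euclidean lengths of each G1 segment: total = 108.00 mm.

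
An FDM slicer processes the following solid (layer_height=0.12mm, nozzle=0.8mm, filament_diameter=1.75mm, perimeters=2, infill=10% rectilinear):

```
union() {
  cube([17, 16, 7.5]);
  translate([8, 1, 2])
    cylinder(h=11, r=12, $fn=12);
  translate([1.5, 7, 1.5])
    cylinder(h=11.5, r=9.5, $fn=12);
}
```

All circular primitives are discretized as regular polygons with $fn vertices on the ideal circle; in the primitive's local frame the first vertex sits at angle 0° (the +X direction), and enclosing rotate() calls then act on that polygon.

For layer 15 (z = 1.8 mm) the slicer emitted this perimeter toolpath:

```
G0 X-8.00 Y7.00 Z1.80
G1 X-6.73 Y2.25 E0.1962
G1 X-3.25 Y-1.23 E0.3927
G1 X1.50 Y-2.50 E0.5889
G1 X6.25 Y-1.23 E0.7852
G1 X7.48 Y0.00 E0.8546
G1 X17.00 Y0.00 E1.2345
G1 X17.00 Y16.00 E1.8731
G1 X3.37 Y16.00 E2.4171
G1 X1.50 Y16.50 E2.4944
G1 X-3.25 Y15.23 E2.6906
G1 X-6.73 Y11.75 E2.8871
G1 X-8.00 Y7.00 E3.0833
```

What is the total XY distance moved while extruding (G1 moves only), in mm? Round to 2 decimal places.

77.25 mm

Sum the Euclidean lengths of each G1 segment: total = 77.25 mm.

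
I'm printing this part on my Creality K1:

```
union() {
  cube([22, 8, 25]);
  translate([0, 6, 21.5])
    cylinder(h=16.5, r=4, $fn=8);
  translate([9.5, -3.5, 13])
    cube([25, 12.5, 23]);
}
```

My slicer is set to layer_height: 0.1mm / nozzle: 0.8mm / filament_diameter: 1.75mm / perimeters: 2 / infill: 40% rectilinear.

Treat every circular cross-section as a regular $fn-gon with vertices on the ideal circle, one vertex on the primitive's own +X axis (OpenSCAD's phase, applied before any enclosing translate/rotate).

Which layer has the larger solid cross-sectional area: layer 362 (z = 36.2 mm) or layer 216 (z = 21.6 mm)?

layer 216 (z = 21.6 mm)

Layer 362 (z = 36.2): the cube is absent (z outside [0, 25]); the cylinder at (0, 6): section is a regular 8-gon, circumradius r=4 (area = (8/2)·4.000²·sin(360°/8) = 45.25 mm²); the cube at (9.5, -3.5) does not reach this height (z outside [13, 36]); Merging all regions: only the r=4 cylinder at (0, 6) is present, so the union is just that shape — area = 45.25 mm². So its area = 45.25 mm². Layer 216 (z = 21.6): the cube (footprint 22×8) is included at this height (area 176.00 mm²); the r=4 cylinder at (0, 6) gives a regular 8-gon of circumradius 4 (constant along its height) (area = (8/2)·4.000²·sin(360°/8) = 45.25 mm²); the cube at (9.5, -3.5) is present — its section is the full 25×12.5 rectangle (area 312.50 mm²); Combining (union): the regions partially overlap — summed areas 533.75 mm² minus the doubly-counted overlap 118.49 mm² gives 415.27 mm² — area = 415.27 mm². So its area = 415.27 mm². Layer 216 is larger (415.27 vs 45.25 mm²).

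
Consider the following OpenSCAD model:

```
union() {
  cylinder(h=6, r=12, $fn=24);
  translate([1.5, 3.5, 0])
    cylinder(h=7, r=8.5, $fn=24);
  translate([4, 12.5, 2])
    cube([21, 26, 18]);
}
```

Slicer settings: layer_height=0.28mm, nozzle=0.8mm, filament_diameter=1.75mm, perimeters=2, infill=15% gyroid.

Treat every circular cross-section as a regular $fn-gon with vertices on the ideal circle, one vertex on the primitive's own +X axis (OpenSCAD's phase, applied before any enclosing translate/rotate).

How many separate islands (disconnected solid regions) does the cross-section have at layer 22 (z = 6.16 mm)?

2

At z = 6.16 mm: the cylinder does not reach this height (z outside [0, 6]); the cylinder at (1.5, 3.5): section is a regular 24-gon, circumradius r=8.5; the cube at (4, 12.5) is present — its section is the full 21×26 rectangle; Merging all regions: the 2 present regions are separate (no shared area or edge), so areas and boundary lengths simply add and each stays a separate island — 2 connected regions. Overall, the cross-section has 2 separate islands. Island count = 2.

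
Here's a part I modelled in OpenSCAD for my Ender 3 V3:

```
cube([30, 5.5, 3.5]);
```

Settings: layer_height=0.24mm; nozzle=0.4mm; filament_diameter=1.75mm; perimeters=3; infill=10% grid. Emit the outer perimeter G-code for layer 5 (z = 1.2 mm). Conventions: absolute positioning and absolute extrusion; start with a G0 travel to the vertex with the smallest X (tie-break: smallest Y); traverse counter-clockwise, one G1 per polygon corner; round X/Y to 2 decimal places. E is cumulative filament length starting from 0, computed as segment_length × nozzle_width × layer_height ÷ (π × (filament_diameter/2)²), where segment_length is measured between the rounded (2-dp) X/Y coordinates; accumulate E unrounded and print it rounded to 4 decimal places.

At z = 1.2 mm: the 30×5.5 cube contributes its full rectangle. The outline is a single polygon with 4 vertices. Extrusion per mm of travel: 0.4 × 0.24 / (π × 0.875²) = 0.039912. Accumulating E over each segment gives final E = 2.8338.

G0 X0.00 Y0.00 Z1.20
G1 X30.00 Y0.00 E1.1974
G1 X30.00 Y5.50 E1.4169
G1 X0.00 Y5.50 E2.6142
G1 X0.00 Y0.00 E2.8338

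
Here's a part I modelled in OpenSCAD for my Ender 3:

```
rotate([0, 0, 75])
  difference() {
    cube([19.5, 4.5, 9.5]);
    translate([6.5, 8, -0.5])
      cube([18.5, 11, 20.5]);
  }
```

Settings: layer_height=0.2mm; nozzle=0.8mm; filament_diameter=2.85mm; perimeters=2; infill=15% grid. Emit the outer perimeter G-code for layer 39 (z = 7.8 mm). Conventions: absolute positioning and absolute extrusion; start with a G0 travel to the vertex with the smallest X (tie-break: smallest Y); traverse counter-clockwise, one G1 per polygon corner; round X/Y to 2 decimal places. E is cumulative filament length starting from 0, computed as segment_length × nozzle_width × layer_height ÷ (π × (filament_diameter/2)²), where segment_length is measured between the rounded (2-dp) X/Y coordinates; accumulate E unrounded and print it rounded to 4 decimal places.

G0 X-4.35 Y1.16 Z7.80
G1 X0.00 Y0.00 E0.1129
G1 X5.05 Y18.84 E0.6021
G1 X0.70 Y20.00 E0.7150
G1 X-4.35 Y1.16 E1.2042

At z = 7.8 mm: the 19.5×4.5 cube contributes its full rectangle; the 18.5×11 cube at (6.5, 8) contributes its full rectangle; Subtracting the remaining from the first: starting from the 19.5×4.5 cube, the 18.5×11 cube at (6.5, 8) misses the remaining region (no effect) — 1 connected region; (whole slice rotated 75° about Z — lengths, areas and connectivity unchanged). The outline is a single polygon with 4 vertices. Extrusion per mm of travel: 0.8 × 0.2 / (π × 1.425²) = 0.025081. Accumulating E over each segment gives final E = 1.2042.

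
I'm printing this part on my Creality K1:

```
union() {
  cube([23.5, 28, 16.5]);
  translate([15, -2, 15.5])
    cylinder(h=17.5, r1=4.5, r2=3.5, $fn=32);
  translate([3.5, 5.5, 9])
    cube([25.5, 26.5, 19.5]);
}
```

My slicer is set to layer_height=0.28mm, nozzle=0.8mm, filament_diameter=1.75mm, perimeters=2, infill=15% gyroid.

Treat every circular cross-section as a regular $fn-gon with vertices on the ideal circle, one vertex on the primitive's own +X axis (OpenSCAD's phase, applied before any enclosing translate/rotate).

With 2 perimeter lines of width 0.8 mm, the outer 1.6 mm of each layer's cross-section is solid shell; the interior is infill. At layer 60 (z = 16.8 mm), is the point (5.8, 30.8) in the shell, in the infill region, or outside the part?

At z = 16.8 mm: the cube is not intersected at this z (z outside [0, 16.5]); the cone at (15, -2): at t=0.074 of its height the radius interpolates to r₁+(r₂−r₁)t = 4.426, giving a regular 32-gon of that circumradius; the cube at (3.5, 5.5) (footprint 25.5×26.5) is included at this height; Merging all regions: the 2 present regions are separate (no shared area or edge), so areas and boundary lengths simply add and each stays a separate island — 2 connected regions. Overall, the cross-section has 2 separate islands. The nearest boundary edge runs (3.50, 32.00)→(29.00, 32.00); distance from the point to it = 1.20 mm. (Shell/infill is judged within the island containing the point — the largest one.) The point is inside the cross-section, 1.20 mm from the nearest boundary — within the 1.6 mm shell band (2 × 0.8).

shell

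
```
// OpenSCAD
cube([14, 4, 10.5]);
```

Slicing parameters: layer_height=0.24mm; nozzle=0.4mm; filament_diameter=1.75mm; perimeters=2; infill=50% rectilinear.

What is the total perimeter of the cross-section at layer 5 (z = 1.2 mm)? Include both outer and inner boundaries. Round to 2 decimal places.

At z = 1.2 mm: the 14×4 cube contributes its full rectangle (perimeter 36.00 mm). Overall, the cross-section is a single solid region. Total boundary length (outer) = 36.00 mm.

36.00 mm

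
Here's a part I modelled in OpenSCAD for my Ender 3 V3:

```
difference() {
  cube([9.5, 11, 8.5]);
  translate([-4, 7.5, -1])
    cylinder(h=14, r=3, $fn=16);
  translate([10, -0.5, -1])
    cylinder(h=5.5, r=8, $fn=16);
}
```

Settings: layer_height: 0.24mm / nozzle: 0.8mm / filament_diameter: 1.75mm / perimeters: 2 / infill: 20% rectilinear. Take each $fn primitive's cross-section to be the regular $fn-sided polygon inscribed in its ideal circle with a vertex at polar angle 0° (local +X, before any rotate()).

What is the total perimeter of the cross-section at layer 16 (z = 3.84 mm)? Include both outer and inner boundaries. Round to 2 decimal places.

At z = 3.84 mm: the 9.5×11 cube contributes its full rectangle (perimeter 41.00 mm); the r=3 cylinder at (-4, 7.5) contributes a regular 16-gon of circumradius 3 (perimeter = 2·16·3.000·sin(180°/16) = 18.73 mm); the r=8 cylinder at (10, -0.5) gives a regular 16-gon of circumradius 8 (constant along its height) (perimeter = 2·16·8.000·sin(180°/16) = 49.94 mm); Taking the first minus the rest: starting from the 9.5×11 cube, the r=3 cylinder at (-4, 7.5) misses the remaining region (no effect); the r=8 cylinder at (10, -0.5) partially overlaps it — only the 41.28 mm² overlap (of its 195.93 mm²) is removed, clipping the outline — boundary = 37.67 mm. Overall, the cross-section is a single solid region. Total boundary length (outer) = 37.67 mm.

37.67 mm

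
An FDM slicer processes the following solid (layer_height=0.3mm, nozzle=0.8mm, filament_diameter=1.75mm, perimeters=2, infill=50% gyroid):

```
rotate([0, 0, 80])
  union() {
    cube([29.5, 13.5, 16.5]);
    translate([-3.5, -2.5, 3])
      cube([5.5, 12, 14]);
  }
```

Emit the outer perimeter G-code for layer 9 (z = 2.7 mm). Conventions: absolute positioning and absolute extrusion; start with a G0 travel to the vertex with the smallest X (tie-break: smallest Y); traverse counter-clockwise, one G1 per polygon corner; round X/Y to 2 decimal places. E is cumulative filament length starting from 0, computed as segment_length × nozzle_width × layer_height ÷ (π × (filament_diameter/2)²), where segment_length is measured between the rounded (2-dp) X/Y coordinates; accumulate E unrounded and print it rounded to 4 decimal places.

G0 X-13.29 Y2.34 Z2.70
G1 X0.00 Y0.00 E1.3465
G1 X5.12 Y29.05 E4.2898
G1 X-8.17 Y31.40 E5.6364
G1 X-13.29 Y2.34 E8.5807

At z = 2.7 mm: the 29.5×13.5 cube contributes its full rectangle; the cube at (-3.5, -2.5) is absent (z outside [3, 17]); Taking the union: only the 29.5×13.5 cube is present, so the union is just that shape — 1 connected region; (rotated 80° about Z; rotation is an isometry so areas/perimeters/island counts are preserved). The outline is a single polygon with 4 vertices. Extrusion per mm of travel: 0.8 × 0.3 / (π × 0.875²) = 0.099780. Accumulating E over each segment gives final E = 8.5807.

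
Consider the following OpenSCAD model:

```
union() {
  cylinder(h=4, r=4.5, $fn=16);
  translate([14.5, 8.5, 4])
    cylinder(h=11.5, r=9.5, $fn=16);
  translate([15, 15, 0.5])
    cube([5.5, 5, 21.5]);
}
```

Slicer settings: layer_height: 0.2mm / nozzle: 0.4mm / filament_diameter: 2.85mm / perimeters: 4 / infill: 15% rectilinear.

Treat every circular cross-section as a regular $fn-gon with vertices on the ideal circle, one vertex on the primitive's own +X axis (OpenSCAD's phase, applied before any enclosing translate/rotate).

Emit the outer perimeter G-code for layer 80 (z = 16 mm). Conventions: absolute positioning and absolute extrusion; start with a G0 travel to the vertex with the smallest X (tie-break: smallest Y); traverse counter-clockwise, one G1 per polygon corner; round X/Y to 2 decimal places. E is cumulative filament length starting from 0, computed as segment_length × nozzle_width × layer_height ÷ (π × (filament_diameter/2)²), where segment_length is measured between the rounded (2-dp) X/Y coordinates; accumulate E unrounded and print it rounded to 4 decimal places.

G0 X15.00 Y15.00 Z16.00
G1 X20.50 Y15.00 E0.0690
G1 X20.50 Y20.00 E0.1317
G1 X15.00 Y20.00 E0.2006
G1 X15.00 Y15.00 E0.2633

At z = 16 mm: the cylinder is not intersected at this z (z outside [0, 4]); the cylinder at (14.5, 8.5) does not reach this height (z outside [4, 15.5]); the cube at (15, 15) is present — its section is the full 5.5×5 rectangle; Taking the union: only the 5.5×5 cube at (15, 15) is present, so the union is just that shape — 1 connected region. The outline is a single polygon with 4 vertices. Extrusion per mm of travel: 0.4 × 0.2 / (π × 1.425²) = 0.012540. Accumulating E over each segment gives final E = 0.2633.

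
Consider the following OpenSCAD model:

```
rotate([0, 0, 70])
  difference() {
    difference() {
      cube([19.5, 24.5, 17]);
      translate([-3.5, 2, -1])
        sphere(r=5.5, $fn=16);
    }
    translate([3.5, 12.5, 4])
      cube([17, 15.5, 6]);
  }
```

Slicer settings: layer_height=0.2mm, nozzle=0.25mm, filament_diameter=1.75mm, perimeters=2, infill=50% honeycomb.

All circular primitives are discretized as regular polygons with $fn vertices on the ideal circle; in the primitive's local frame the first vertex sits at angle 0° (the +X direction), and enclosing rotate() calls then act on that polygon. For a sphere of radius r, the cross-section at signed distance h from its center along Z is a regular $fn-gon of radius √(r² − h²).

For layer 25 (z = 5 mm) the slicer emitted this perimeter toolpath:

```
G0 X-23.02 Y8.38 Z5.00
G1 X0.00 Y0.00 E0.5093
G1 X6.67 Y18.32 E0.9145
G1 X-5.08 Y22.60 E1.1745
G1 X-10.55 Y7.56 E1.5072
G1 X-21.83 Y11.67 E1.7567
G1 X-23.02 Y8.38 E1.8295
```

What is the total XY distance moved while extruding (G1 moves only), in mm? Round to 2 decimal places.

88.01 mm

Sum the Euclidean lengths of each G1 segment: total = 88.01 mm.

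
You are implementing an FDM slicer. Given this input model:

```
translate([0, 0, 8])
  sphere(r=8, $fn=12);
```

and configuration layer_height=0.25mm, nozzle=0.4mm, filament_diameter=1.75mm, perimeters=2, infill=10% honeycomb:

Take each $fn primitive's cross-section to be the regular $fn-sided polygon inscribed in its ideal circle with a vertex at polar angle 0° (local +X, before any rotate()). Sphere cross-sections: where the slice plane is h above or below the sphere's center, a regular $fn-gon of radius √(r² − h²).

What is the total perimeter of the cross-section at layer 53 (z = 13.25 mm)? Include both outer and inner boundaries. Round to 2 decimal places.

At z = 13.25 mm: the r=8 sphere slices to a regular 12-gon of circumradius 6.036 (√(r²−h²) with h=5.25 from center) (perimeter = 2·12·6.036·sin(180°/12) = 37.50 mm). Overall, the cross-section is a single solid region. Total boundary length (outer) = 37.50 mm.

37.50 mm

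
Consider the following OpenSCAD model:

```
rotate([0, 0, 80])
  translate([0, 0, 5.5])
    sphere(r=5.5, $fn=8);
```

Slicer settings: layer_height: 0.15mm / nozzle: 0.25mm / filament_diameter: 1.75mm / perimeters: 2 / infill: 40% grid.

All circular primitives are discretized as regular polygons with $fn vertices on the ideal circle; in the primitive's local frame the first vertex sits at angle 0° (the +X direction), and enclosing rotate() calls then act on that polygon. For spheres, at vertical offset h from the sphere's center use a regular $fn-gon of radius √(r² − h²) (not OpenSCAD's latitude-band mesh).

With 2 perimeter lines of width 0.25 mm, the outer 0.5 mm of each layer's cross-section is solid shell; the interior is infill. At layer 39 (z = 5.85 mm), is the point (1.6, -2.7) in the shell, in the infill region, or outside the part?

At z = 5.85 mm: the r=5.5 sphere slices to a regular 8-gon of circumradius 5.489 (√(r²−h²) with h=0.35 from center); (whole slice rotated 80° about Z — lengths, areas and connectivity unchanged). Overall, the cross-section is a single solid region. Undo the 80° rotation: the query point maps to (-2.381, -2.045) in the un-rotated model frame. The nearest boundary edge runs (-5.49, 0.00)→(-3.88, -3.88); distance from the point to it = 2.09 mm. The point is inside the cross-section and 2.09 mm from the nearest boundary — more than the 0.5 mm shell width (2 × 0.25), so it's in the infill interior.

infill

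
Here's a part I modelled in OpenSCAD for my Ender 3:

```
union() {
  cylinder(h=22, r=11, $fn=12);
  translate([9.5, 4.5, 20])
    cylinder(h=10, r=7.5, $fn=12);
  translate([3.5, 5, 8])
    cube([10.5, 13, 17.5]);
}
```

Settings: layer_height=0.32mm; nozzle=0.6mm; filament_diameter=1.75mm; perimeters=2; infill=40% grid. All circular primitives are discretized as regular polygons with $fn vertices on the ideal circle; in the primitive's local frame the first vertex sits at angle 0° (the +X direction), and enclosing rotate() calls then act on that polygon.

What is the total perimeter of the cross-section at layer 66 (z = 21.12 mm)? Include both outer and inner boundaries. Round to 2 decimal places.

95.74 mm

At z = 21.12 mm: the r=11 cylinder gives a regular 12-gon of circumradius 11 (constant along its height) (perimeter = 2·12·11.000·sin(180°/12) = 68.33 mm); the cylinder at (9.5, 4.5): section is a regular 12-gon, circumradius r=7.5 (perimeter = 2·12·7.500·sin(180°/12) = 46.59 mm); the cube at (3.5, 5) (footprint 10.5×13) is included at this height (perimeter 47.00 mm); Combining (union): the regions partially overlap (shared area 140.07 mm²), so the edge portions inside another operand are dropped and the merged outline is re-measured after clipping — boundary = 95.74 mm. Overall, the cross-section is a single solid region. Total boundary length (outer) = 95.74 mm.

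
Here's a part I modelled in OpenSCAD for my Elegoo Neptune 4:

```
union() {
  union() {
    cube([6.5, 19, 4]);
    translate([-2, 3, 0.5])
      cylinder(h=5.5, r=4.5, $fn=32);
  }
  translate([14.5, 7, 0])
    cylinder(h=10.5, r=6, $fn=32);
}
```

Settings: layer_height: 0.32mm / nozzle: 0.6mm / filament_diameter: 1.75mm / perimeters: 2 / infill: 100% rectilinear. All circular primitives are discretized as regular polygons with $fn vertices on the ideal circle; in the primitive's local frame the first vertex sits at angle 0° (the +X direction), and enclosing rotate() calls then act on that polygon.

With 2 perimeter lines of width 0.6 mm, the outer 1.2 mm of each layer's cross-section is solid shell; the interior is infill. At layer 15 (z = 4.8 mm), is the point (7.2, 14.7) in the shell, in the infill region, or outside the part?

At z = 4.8 mm: the cube is absent (z outside [0, 4]); the cylinder at (-2, 3): section is a regular 32-gon, circumradius r=4.5; Combining (union): only the r=4.5 cylinder at (-2, 3) is present, so the union is just that shape — 1 connected region; the r=6 cylinder at (14.5, 7) gives a regular 32-gon of circumradius 6 (constant along its height); Merging all regions: the 2 present regions are separate (no shared area or edge), so areas and boundary lengths simply add and each stays a separate island — 2 connected regions. Overall, the cross-section has 2 separate islands. The nearest boundary edge runs (9.51, 10.33)→(10.26, 11.24); distance from the point to it = 4.62 mm. The point is not inside any of the regions above, so it lies outside the cross-section (4.62 mm from the nearest boundary).

outside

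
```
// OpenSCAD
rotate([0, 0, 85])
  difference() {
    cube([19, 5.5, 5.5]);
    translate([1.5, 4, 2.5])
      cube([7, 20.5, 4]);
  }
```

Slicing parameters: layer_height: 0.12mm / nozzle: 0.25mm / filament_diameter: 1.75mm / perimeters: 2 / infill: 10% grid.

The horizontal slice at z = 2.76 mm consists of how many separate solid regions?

At z = 2.76 mm: the cube is present — its section is the full 19×5.5 rectangle; the 7×20.5 cube at (1.5, 4) contributes its full rectangle; After the difference (first − rest): starting from the 19×5.5 cube, the 7×20.5 cube at (1.5, 4) partially overlaps it — only the 10.50 mm² overlap (of its 143.50 mm²) is removed, clipping the outline — 1 connected region; (rotated 85° about Z; rotation is an isometry so areas/perimeters/island counts are preserved). The result has 1 disconnected region.

1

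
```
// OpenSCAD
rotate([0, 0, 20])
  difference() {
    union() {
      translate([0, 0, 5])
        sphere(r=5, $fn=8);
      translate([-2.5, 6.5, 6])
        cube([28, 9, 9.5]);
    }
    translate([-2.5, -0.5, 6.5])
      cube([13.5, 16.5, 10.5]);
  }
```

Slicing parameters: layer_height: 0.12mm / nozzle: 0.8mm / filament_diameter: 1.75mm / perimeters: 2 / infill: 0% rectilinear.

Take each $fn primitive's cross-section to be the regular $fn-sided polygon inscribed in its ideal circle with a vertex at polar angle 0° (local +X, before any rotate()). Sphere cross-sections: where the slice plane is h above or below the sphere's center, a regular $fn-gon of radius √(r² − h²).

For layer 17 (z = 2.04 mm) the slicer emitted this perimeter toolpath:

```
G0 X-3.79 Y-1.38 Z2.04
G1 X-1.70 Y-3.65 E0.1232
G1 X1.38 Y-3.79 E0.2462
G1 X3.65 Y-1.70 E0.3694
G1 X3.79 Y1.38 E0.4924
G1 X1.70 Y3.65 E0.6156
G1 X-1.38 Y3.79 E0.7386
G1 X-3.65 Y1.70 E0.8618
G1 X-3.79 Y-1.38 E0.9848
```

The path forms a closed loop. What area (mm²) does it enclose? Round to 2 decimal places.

45.94 mm²

Apply the shoelace formula to the sequence of (X, Y) vertices; enclosed area = 45.94 mm².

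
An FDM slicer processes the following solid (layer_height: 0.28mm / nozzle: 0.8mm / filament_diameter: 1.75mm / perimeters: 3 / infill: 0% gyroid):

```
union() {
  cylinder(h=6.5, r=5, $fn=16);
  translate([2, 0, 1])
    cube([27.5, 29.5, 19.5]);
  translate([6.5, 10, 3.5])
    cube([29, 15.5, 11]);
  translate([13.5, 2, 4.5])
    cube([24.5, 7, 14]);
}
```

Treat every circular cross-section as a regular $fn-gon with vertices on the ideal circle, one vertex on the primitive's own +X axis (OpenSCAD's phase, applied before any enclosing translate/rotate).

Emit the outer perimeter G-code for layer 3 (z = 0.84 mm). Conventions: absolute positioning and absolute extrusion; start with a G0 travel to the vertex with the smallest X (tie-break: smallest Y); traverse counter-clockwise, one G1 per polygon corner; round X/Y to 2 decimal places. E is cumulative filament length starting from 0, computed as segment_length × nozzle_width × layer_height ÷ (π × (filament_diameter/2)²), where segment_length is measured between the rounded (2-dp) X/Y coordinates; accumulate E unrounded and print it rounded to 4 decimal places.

At z = 0.84 mm: the cylinder: section is a regular 16-gon, circumradius r=5; the cube at (2, 0) does not reach this height (z outside [1, 20.5]); the cube at (6.5, 10) is not intersected at this z (z outside [3.5, 14.5]); the cube at (13.5, 2) does not reach this height (z outside [4.5, 18.5]); Taking the union: only the r=5 cylinder is present, so the union is just that shape — 1 connected region. The outline is a single polygon with 16 vertices. Extrusion per mm of travel: 0.8 × 0.28 / (π × 0.875²) = 0.093128. Accumulating E over each segment gives final E = 2.9077.

G0 X-5.00 Y0.00 Z0.84
G1 X-4.62 Y-1.91 E0.1814
G1 X-3.54 Y-3.54 E0.3635
G1 X-1.91 Y-4.62 E0.5456
G1 X0.00 Y-5.00 E0.7269
G1 X1.91 Y-4.62 E0.9083
G1 X3.54 Y-3.54 E1.0904
G1 X4.62 Y-1.91 E1.2725
G1 X5.00 Y0.00 E1.4538
G1 X4.62 Y1.91 E1.6352
G1 X3.54 Y3.54 E1.8173
G1 X1.91 Y4.62 E1.9994
G1 X0.00 Y5.00 E2.1807
G1 X-1.91 Y4.62 E2.3621
G1 X-3.54 Y3.54 E2.5442
G1 X-4.62 Y1.91 E2.7263
G1 X-5.00 Y0.00 E2.9077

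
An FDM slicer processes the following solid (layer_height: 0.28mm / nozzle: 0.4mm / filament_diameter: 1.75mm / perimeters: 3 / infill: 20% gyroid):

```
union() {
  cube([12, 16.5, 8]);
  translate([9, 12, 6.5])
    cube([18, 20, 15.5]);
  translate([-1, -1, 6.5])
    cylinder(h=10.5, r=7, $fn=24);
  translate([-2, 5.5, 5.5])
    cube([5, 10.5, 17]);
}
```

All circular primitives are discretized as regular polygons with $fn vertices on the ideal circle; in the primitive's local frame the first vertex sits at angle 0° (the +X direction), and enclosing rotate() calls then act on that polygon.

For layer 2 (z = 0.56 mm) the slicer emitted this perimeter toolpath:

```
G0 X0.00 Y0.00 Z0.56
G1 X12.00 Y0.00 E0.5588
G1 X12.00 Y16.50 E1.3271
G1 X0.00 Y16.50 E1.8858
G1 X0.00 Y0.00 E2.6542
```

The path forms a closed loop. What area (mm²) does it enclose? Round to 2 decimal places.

198.00 mm²

Apply the shoelace formula to the sequence of (X, Y) vertices; enclosed area = 198.00 mm².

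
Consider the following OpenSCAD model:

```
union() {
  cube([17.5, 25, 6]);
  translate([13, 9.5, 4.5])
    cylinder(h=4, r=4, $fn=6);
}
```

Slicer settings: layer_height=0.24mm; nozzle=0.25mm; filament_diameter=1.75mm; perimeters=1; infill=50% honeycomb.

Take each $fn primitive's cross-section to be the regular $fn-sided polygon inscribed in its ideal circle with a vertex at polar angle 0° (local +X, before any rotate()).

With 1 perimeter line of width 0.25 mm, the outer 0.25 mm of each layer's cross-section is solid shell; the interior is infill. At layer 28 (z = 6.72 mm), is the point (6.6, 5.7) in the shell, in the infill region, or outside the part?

outside

At z = 6.72 mm: the cube is not intersected at this z (z outside [0, 6]); the cylinder at (13, 9.5): section is a regular 6-gon, circumradius r=4; Taking the union: only the r=4 cylinder at (13, 9.5) is present, so the union is just that shape — 1 connected region. Overall, the cross-section is a single solid region. The nearest boundary edge runs (9.00, 9.50)→(11.00, 6.04); distance from the point to it = 3.98 mm. The point is not inside any of the regions above, so it lies outside the cross-section (3.98 mm from the nearest boundary).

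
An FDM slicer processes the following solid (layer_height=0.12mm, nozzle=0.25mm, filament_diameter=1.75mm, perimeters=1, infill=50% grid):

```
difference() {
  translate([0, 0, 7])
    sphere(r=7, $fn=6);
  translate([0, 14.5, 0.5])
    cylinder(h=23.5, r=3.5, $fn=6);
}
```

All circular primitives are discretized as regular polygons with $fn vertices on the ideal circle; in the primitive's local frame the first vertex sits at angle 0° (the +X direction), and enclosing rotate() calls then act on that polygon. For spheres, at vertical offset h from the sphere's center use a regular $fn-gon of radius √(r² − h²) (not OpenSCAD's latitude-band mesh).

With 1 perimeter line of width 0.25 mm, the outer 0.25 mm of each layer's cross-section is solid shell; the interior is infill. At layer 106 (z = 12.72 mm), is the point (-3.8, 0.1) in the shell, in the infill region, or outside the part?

shell

At z = 12.72 mm: the sphere: section is a regular 6-gon, circumradius = √(r²−h²) = √(7²−5.72²) = 4.035; the r=3.5 cylinder at (0, 14.5) gives a regular 6-gon of circumradius 3.5 (constant along its height); After the difference (first − rest): starting from the r=7 sphere, the r=3.5 cylinder at (0, 14.5) misses the remaining region (no effect) — 1 connected region. Overall, the cross-section is a single solid region. The nearest boundary edge runs (-4.04, 0.00)→(-2.02, 3.49); distance from the point to it = 0.15 mm. The point is inside the cross-section, 0.15 mm from the nearest boundary — within the 0.25 mm shell band (1 × 0.25).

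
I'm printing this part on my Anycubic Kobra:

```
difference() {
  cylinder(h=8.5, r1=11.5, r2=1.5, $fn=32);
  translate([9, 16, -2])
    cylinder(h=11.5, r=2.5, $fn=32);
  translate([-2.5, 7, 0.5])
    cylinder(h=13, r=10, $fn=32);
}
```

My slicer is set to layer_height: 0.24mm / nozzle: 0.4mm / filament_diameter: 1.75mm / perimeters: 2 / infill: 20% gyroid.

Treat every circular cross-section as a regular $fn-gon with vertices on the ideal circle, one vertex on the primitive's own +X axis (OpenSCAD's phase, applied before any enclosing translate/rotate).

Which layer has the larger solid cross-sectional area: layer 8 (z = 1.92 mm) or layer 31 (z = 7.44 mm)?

layer 8 (z = 1.92 mm)

Layer 8 (z = 1.92): the cone contributes a regular 32-gon of circumradius 9.241 (interpolated between r1=11.5 and r2=1.5 at t=0.226) (area = (32/2)·9.241²·sin(360°/32) = 266.57 mm²); the cylinder at (9, 16): section is a regular 32-gon, circumradius r=2.5 (area = (32/2)·2.500²·sin(360°/32) = 19.51 mm²); the r=10 cylinder at (-2.5, 7) contributes a regular 32-gon of circumradius 10 (area = (32/2)·10.000²·sin(360°/32) = 312.14 mm²); Subtracting the remaining from the first: starting from the cone (266.57 mm²), the r=2.5 cylinder at (9, 16) misses the remaining region (no effect); the r=10 cylinder at (-2.5, 7) partially overlaps it — only the 149.66 mm² overlap (of its 312.14 mm²) is removed, clipping the outline — area = 116.91 mm². So its area = 116.91 mm². Layer 31 (z = 7.44): the cone contributes a regular 32-gon of circumradius 2.747 (interpolated between r1=11.5 and r2=1.5 at t=0.875) (area = (32/2)·2.747²·sin(360°/32) = 23.56 mm²); the r=2.5 cylinder at (9, 16) gives a regular 32-gon of circumradius 2.5 (constant along its height) (area = (32/2)·2.500²·sin(360°/32) = 19.51 mm²); the cylinder at (-2.5, 7): section is a regular 32-gon, circumradius r=10 (area = (32/2)·10.000²·sin(360°/32) = 312.14 mm²); Taking the first minus the rest: starting from the cone (23.56 mm²), the r=2.5 cylinder at (9, 16) misses the remaining region (no effect); the r=10 cylinder at (-2.5, 7) partially overlaps it — only the 23.22 mm² overlap (of its 312.14 mm²) is removed, clipping the outline — area = 0.33 mm². So its area = 0.33 mm². Layer 8 is larger (116.91 vs 0.33 mm²).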